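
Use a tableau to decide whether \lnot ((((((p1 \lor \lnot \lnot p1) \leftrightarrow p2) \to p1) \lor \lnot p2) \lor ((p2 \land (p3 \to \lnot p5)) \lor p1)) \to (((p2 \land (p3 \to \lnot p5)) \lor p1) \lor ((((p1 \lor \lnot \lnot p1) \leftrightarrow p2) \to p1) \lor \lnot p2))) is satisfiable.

Initial set: {\lnot ((((((p1 \lor \lnot \lnot p1) \leftrightarrow p2) \to p1) \lor \lnot p2) \lor ((p2 \land (p3 \to \lnot p5)) \lor p1)) \to (((p2 \land (p3 \to \lnot p5)) \lor p1) \lor ((((p1 \lor \lnot \lnot p1) \leftrightarrow p2) \to p1) \lor \lnot p2)))}.
\lnot ((((((p1 \lor \lnot \lnot p1) \leftrightarrow p2) \to p1) \lor \lnot p2) \lor ((p2 \land (p3 \to \lnot p5)) \lor p1)) \to (((p2 \land (p3 \to \lnot p5)) \lor p1) \lor ((((p1 \lor \lnot \lnot p1) \leftrightarrow p2) \to p1) \lor \lnot p2))): α-rule — add (((((p1 \lor \lnot \lnot p1) \leftrightarrow p2) \to p1) \lor \lnot p2) \lor ((p2 \land (p3 \to \lnot p5)) \lor p1)), \lnot (((p2 \land (p3 \to \lnot p5)) \lor p1) \lor ((((p1 \lor \lnot \lnot p1) \leftrightarrow p2) \to p1) \lor \lnot p2)).
\lnot (((p2 \land (p3 \to \lnot p5)) \lor p1) \lor ((((p1 \lor \lnot \lnot p1) \leftrightarrow p2) \to p1) \lor \lnot p2)): α-rule — add \lnot ((p2 \land (p3 \to \lnot p5)) \lor p1), \lnot ((((p1 \lor \lnot \lnot p1) \leftrightarrow p2) \to p1) \lor \lnot p2).
\lnot ((p2 \land (p3 \to \lnot p5)) \lor p1): α-rule — add \lnot (p2 \land (p3 \to \lnot p5)), \lnot p1.
\lnot ((((p1 \lor \lnot \lnot p1) \leftrightarrow p2) \to p1) \lor \lnot p2): α-rule — add \lnot (((p1 \lor \lnot \lnot p1) \leftrightarrow p2) \to p1), \lnot \lnot p2.
\lnot (((p1 \lor \lnot \lnot p1) \leftrightarrow p2) \to p1): α-rule — add ((p1 \lor \lnot \lnot p1) \leftrightarrow p2), \lnot p1.
(((((p1 \lor \lnot \lnot p1) \leftrightarrow p2) \to p1) \lor \lnot p2) \lor ((p2 \land (p3 \to \lnot p5)) \lor p1)): β-rule — branch into ((((p1 \lor \lnot \lnot p1) \leftrightarrow p2) \to p1) \lor \lnot p2)  //  ((p2 \land (p3 \to \lnot p5)) \lor p1).
  branch 1 (add ((((p1 \lor \lnot \lnot p1) \leftrightarrow p2) \to p1) \lor \lnot p2)):
    \lnot (p2 \land (p3 \to \lnot p5)): β-rule — branch into \lnot p2  //  \lnot (p3 \to \lnot p5).
      branch 1.1 (add \lnot p2):
        × closes — contains both p2 and \lnot p2.
      branch 1.2 (add \lnot (p3 \to \lnot p5)):
        \lnot (p3 \to \lnot p5): α-rule — add p3, \lnot \lnot p5.
        ((p1 \lor \lnot \lnot p1) \leftrightarrow p2): β-rule — branch into (p1 \lor \lnot \lnot p1), p2  //  \lnot (p1 \lor \lnot \lnot p1), \lnot p2.
          branch 1.2.1 (add (p1 \lor \lnot \lnot p1), p2):
            ((((p1 \lor \lnot \lnot p1) \leftrightarrow p2) \to p1) \lor \lnot p2): β-rule — branch into (((p1 \lor \lnot \lnot p1) \leftrightarrow p2) \to p1)  //  \lnot p2.
              branch 1.2.1.1 (add (((p1 \lor \lnot \lnot p1) \leftrightarrow p2) \to p1)):
                (p1 \lor \lnot \lnot p1): β-rule — branch into p1  //  \lnot \lnot p1.
                  branch 1.2.1.1.1 (add p1):
                    × closes — contains both p1 and \lnot p1.
                  branch 1.2.1.1.2 (add \lnot \lnot p1):
                    \lnot \lnot p1: drop double negation, giving p1.
                    × closes — contains both p1 and \lnot p1.
              branch 1.2.1.2 (add \lnot p2):
                × closes — contains both p2 and \lnot p2.
          branch 1.2.2 (add \lnot (p1 \lor \lnot \lnot p1), \lnot p2):
            × closes — contains both p2 and \lnot p2.
  branch 2 (add ((p2 \land (p3 \to \lnot p5)) \lor p1)):
    \lnot (p2 \land (p3 \to \lnot p5)): β-rule — branch into \lnot p2  //  \lnot (p3 \to \lnot p5).
      branch 2.1 (add \lnot p2):
        × closes — contains both p2 and \lnot p2.
      branch 2.2 (add \lnot (p3 \to \lnot p5)):
        \lnot (p3 \to \lnot p5): α-rule — add p3, \lnot \lnot p5.
        ((p1 \lor \lnot \lnot p1) \leftrightarrow p2): β-rule — branch into (p1 \lor \lnot \lnot p1), p2  //  \lnot (p1 \lor \lnot \lnot p1), \lnot p2.
          branch 2.2.1 (add (p1 \lor \lnot \lnot p1), p2):
            ((p2 \land (p3 \to \lnot p5)) \lor p1): β-rule — branch into (p2 \land (p3 \to \lnot p5))  //  p1.
              branch 2.2.1.1 (add (p2 \land (p3 \to \lnot p5))):
                (p2 \land (p3 \to \lnot p5)): α-rule — add p2, (p3 \to \lnot p5).
                (p1 \lor \lnot \lnot p1): β-rule — branch into p1  //  \lnot \lnot p1.
                  branch 2.2.1.1.1 (add p1):
                    × closes — contains both p1 and \lnot p1.
                  branch 2.2.1.1.2 (add \lnot \lnot p1):
                    \lnot \lnot p1: drop double negation, giving p1.
                    × closes — contains both p1 and \lnot p1.
              branch 2.2.1.2 (add p1):
                × closes — contains both p1 and \lnot p1.
          branch 2.2.2 (add \lnot (p1 \lor \lnot \lnot p1), \lnot p2):
            × closes — contains both p2 and \lnot p2.
All 10 branches close.
Every branch closed; the formula is unsatisfiable.

Unsatisfiable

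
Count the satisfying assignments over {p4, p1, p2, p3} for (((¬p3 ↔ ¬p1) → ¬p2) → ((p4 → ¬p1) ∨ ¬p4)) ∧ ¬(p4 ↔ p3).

Initial set: {((((¬p3 ↔ ¬p1) → ¬p2) → ((p4 → ¬p1) ∨ ¬p4)) ∧ ¬(p4 ↔ p3))}.
((((¬p3 ↔ ¬p1) → ¬p2) → ((p4 → ¬p1) ∨ ¬p4)) ∧ ¬(p4 ↔ p3)): α-rule — add (((¬p3 ↔ ¬p1) → ¬p2) → ((p4 → ¬p1) ∨ ¬p4)), ¬(p4 ↔ p3).
(((¬p3 ↔ ¬p1) → ¬p2) → ((p4 → ¬p1) ∨ ¬p4)): β-rule — branch into ¬((¬p3 ↔ ¬p1) → ¬p2)  //  ((p4 → ¬p1) ∨ ¬p4).
  branch 1 (add ¬((¬p3 ↔ ¬p1) → ¬p2)):
    ¬((¬p3 ↔ ¬p1) → ¬p2): α-rule — add (¬p3 ↔ ¬p1), ¬¬p2.
    ¬(p4 ↔ p3): β-rule — branch into p4, ¬p3  //  ¬p4, p3.
      branch 1.1 (add p4, ¬p3):
        (¬p3 ↔ ¬p1): β-rule — branch into ¬p3, ¬p1  //  ¬¬p3, ¬¬p1.
          branch 1.1.1 (add ¬p3, ¬p1):
            ○ open, literals {p1=F, p2=T, p3=F, p4=T}.
          branch 1.1.2 (add ¬¬p3, ¬¬p1):
            × closes — contains both p3 and ¬p3.
      branch 1.2 (add ¬p4, p3):
        (¬p3 ↔ ¬p1): β-rule — branch into ¬p3, ¬p1  //  ¬¬p3, ¬¬p1.
          branch 1.2.1 (add ¬p3, ¬p1):
            × closes — contains both p3 and ¬p3.
          branch 1.2.2 (add ¬¬p3, ¬¬p1):
            ○ open, literals {p1=T, p2=T, p3=T, p4=F}.
  branch 2 (add ((p4 → ¬p1) ∨ ¬p4)):
    ¬(p4 ↔ p3): β-rule — branch into p4, ¬p3  //  ¬p4, p3.
      branch 2.1 (add p4, ¬p3):
        ((p4 → ¬p1) ∨ ¬p4): β-rule — branch into (p4 → ¬p1)  //  ¬p4.
          branch 2.1.1 (add (p4 → ¬p1)):
            (p4 → ¬p1): β-rule — branch into ¬p4  //  ¬p1.
              branch 2.1.1.1 (add ¬p4):
                × closes — contains both p4 and ¬p4.
              branch 2.1.1.2 (add ¬p1):
                ○ open, literals {p1=F, p3=F, p4=T}.
          branch 2.1.2 (add ¬p4):
            × closes — contains both p4 and ¬p4.
      branch 2.2 (add ¬p4, p3):
        ((p4 → ¬p1) ∨ ¬p4): β-rule — branch into (p4 → ¬p1)  //  ¬p4.
          branch 2.2.1 (add (p4 → ¬p1)):
            (p4 → ¬p1): β-rule — branch into ¬p4  //  ¬p1.
              branch 2.2.1.1 (add ¬p4):
                ○ open, literals {p3=T, p4=F}.
              branch 2.2.1.2 (add ¬p1):
                ○ open, literals {p1=F, p3=T, p4=F}.
          branch 2.2.2 (add ¬p4):
            ○ open, literals {p3=T, p4=F}.
4 branches closed, 6 open.
Each open branch fixes some atoms; the unmentioned ones are free. Counting distinct full assignments: branch {p1=F, p2=T, p3=F, p4=T} (none free) contributes 1 new; branch {p1=T, p2=T, p3=T, p4=F} (none free) contributes 1 new; branch {p1=F, p3=F, p4=T} (p2) contributes 1 new; branch {p3=T, p4=F} (p1, p2) contributes 3 new; branch {p1=F, p3=T, p4=F} (p2) contributes 0 new; branch {p3=T, p4=F} (p1, p2) contributes 0 new. Total: 6.

6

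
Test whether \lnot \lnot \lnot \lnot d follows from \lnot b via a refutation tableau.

No

Initial set: {\lnot b; \lnot \lnot \lnot \lnot \lnot d}.
\lnot \lnot \lnot \lnot \lnot d: drop double negation, giving \lnot \lnot \lnot d.
\lnot \lnot \lnot d: drop double negation, giving \lnot d.
○ open, literals {b=false, d=false}.
0 branches closed, 1 open.
An open branch gives a countermodel: b=false, d=false (unmentioned atoms arbitrary); the premises hold there but the conclusion fails.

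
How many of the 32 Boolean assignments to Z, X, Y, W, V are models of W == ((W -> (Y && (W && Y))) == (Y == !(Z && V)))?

20

Initial set: {T (W == ((W -> (Y && (W && Y))) == (Y == !(Z && V))))}.
T (W == ((W -> (Y && (W && Y))) == (Y == !(Z && V)))): β-rule — branch into T W, T ((W -> (Y && (W && Y))) == (Y == !(Z && V)))  //  F W, F ((W -> (Y && (W && Y))) == (Y == !(Z && V))).
  branch 1 (add T W, T ((W -> (Y && (W && Y))) == (Y == !(Z && V)))):
    T ((W -> (Y && (W && Y))) == (Y == !(Z && V))): β-rule — branch into T (W -> (Y && (W && Y))), T (Y == !(Z && V))  //  F (W -> (Y && (W && Y))), F (Y == !(Z && V)).
      branch 1.1 (add T (W -> (Y && (W && Y))), T (Y == !(Z && V))):
        T (W -> (Y && (W && Y))): β-rule — branch into F W  //  T (Y && (W && Y)).
          branch 1.1.1 (add F W):
            × closes — contains both W and !W.
          branch 1.1.2 (add T (Y && (W && Y))):
            T (Y && (W && Y)): α-rule — add T Y, T (W && Y).
            T (W && Y): α-rule — add T W, T Y.
            T (Y == !(Z && V)): β-rule — branch into T Y, T !(Z && V)  //  F Y, F !(Z && V).
              branch 1.1.2.1 (add T Y, T !(Z && V)):
                T !(Z && V): β-rule — branch into F Z  //  F V.
                  branch 1.1.2.1.1 (add F Z):
                    ○ open, literals {W=true, Y=true, Z=false}.
                  branch 1.1.2.1.2 (add F V):
                    ○ open, literals {V=false, W=true, Y=true}.
              branch 1.1.2.2 (add F Y, F !(Z && V)):
                × closes — contains both Y and !Y.
      branch 1.2 (add F (W -> (Y && (W && Y))), F (Y == !(Z && V))):
        F (W -> (Y && (W && Y))): α-rule — add T W, F (Y && (W && Y)).
        F (Y == !(Z && V)): β-rule — branch into T Y, F !(Z && V)  //  F Y, T !(Z && V).
          branch 1.2.1 (add T Y, F !(Z && V)):
            F !(Z && V): α-rule — add T Z, T V.
            F (Y && (W && Y)): β-rule — branch into F Y  //  F (W && Y).
              branch 1.2.1.1 (add F Y):
                × closes — contains both Y and !Y.
              branch 1.2.1.2 (add F (W && Y)):
                F (W && Y): β-rule — branch into F W  //  F Y.
                  branch 1.2.1.2.1 (add F W):
                    × closes — contains both W and !W.
                  branch 1.2.1.2.2 (add F Y):
                    × closes — contains both Y and !Y.
          branch 1.2.2 (add F Y, T !(Z && V)):
            F (Y && (W && Y)): β-rule — branch into F Y  //  F (W && Y).
              branch 1.2.2.1 (add F Y):
                T !(Z && V): β-rule — branch into F Z  //  F V.
                  branch 1.2.2.1.1 (add F Z):
                    ○ open, literals {W=true, Y=false, Z=false}.
                  branch 1.2.2.1.2 (add F V):
                    ○ open, literals {V=false, W=true, Y=false}.
              branch 1.2.2.2 (add F (W && Y)):
                T !(Z && V): β-rule — branch into F Z  //  F V.
                  branch 1.2.2.2.1 (add F Z):
                    F (W && Y): β-rule — branch into F W  //  F Y.
                      branch 1.2.2.2.1.1 (add F W):
                        × closes — contains both W and !W.
                      branch 1.2.2.2.1.2 (add F Y):
                        ○ open, literals {W=true, Y=false, Z=false}.
                  branch 1.2.2.2.2 (add F V):
                    F (W && Y): β-rule — branch into F W  //  F Y.
                      branch 1.2.2.2.2.1 (add F W):
                        × closes — contains both W and !W.
                      branch 1.2.2.2.2.2 (add F Y):
                        ○ open, literals {V=false, W=true, Y=false}.
  branch 2 (add F W, F ((W -> (Y && (W && Y))) == (Y == !(Z && V)))):
    F ((W -> (Y && (W && Y))) == (Y == !(Z && V))): β-rule — branch into T (W -> (Y && (W && Y))), F (Y == !(Z && V))  //  F (W -> (Y && (W && Y))), T (Y == !(Z && V)).
      branch 2.1 (add T (W -> (Y && (W && Y))), F (Y == !(Z && V))):
        T (W -> (Y && (W && Y))): β-rule — branch into F W  //  T (Y && (W && Y)).
          branch 2.1.1 (add F W):
            F (Y == !(Z && V)): β-rule — branch into T Y, F !(Z && V)  //  F Y, T !(Z && V).
              branch 2.1.1.1 (add T Y, F !(Z && V)):
                F !(Z && V): α-rule — add T Z, T V.
                ○ open, literals {V=true, W=false, Y=true, Z=true}.
              branch 2.1.1.2 (add F Y, T !(Z && V)):
                T !(Z && V): β-rule — branch into F Z  //  F V.
                  branch 2.1.1.2.1 (add F Z):
                    ○ open, literals {W=false, Y=false, Z=false}.
                  branch 2.1.1.2.2 (add F V):
                    ○ open, literals {V=false, W=false, Y=false}.
          branch 2.1.2 (add T (Y && (W && Y))):
            T (Y && (W && Y)): α-rule — add T Y, T (W && Y).
            T (W && Y): α-rule — add T W, T Y.
            × closes — contains both W and !W.
      branch 2.2 (add F (W -> (Y && (W && Y))), T (Y == !(Z && V))):
        F (W -> (Y && (W && Y))): α-rule — add T W, F (Y && (W && Y)).
        × closes — contains both W and !W.
9 branches closed, 9 open.
Each open branch fixes some atoms; the unmentioned ones are free. Counting distinct full assignments: branch {W=true, Y=true, Z=false} (X, V) contributes 4 new; branch {V=false, W=true, Y=true} (Z, X) contributes 2 new; branch {W=true, Y=false, Z=false} (X, V) contributes 4 new; branch {V=false, W=true, Y=false} (Z, X) contributes 2 new; branch {W=true, Y=false, Z=false} (X, V) contributes 0 new; branch {V=false, W=true, Y=false} (Z, X) contributes 0 new; branch {V=true, W=false, Y=true, Z=true} (X) contributes 2 new; branch {W=false, Y=false, Z=false} (X, V) contributes 4 new; branch {V=false, W=false, Y=false} (Z, X) contributes 2 new. Total: 20.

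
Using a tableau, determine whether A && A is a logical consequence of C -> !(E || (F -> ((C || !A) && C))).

No

Initial set: {(C -> !(E || (F -> ((C || !A) && C)))); !(A && A)}.
(C -> !(E || (F -> ((C || !A) && C)))): β-rule — branch into !C  //  !(E || (F -> ((C || !A) && C))).
  branch 1 (add !C):
    !(A && A): β-rule — branch into !A  //  !A.
      branch 1.1 (add !A):
        ○ open, literals {A=false, C=false}.
      branch 1.2 (add !A):
        ○ open, literals {A=false, C=false}.
  branch 2 (add !(E || (F -> ((C || !A) && C)))):
    !(E || (F -> ((C || !A) && C))): α-rule — add !E, !(F -> ((C || !A) && C)).
    !(F -> ((C || !A) && C)): α-rule — add F, !((C || !A) && C).
    !(A && A): β-rule — branch into !A  //  !A.
      branch 2.1 (add !A):
        !((C || !A) && C): β-rule — branch into !(C || !A)  //  !C.
          branch 2.1.1 (add !(C || !A)):
            !(C || !A): α-rule — add !C, !!A.
            × closes — contains both A and !A.
          branch 2.1.2 (add !C):
            ○ open, literals {A=false, C=false, E=false, F=true}.
      branch 2.2 (add !A):
        !((C || !A) && C): β-rule — branch into !(C || !A)  //  !C.
          branch 2.2.1 (add !(C || !A)):
            !(C || !A): α-rule — add !C, !!A.
            × closes — contains both A and !A.
          branch 2.2.2 (add !C):
            ○ open, literals {A=false, C=false, E=false, F=true}.
2 branches closed, 4 open.
An open branch gives a countermodel: A=false, C=false (unmentioned atoms arbitrary); the premises hold there but the conclusion fails.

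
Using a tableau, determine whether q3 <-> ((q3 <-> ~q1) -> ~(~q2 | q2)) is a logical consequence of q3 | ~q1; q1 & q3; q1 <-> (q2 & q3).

Yes

Initial set: {(q3 | ~q1); (q1 & q3); (q1 <-> (q2 & q3)); ~(q3 <-> ((q3 <-> ~q1) -> ~(~q2 | q2)))}.
(q1 & q3): α-rule — add q1, q3.
(q3 | ~q1): β-rule — branch into q3  //  ~q1.
  branch 1 (add q3):
    (q1 <-> (q2 & q3)): β-rule — branch into q1, (q2 & q3)  //  ~q1, ~(q2 & q3).
      branch 1.1 (add q1, (q2 & q3)):
        (q2 & q3): α-rule — add q2, q3.
        ~(q3 <-> ((q3 <-> ~q1) -> ~(~q2 | q2))): β-rule — branch into q3, ~((q3 <-> ~q1) -> ~(~q2 | q2))  //  ~q3, ((q3 <-> ~q1) -> ~(~q2 | q2)).
          branch 1.1.1 (add q3, ~((q3 <-> ~q1) -> ~(~q2 | q2))):
            ~((q3 <-> ~q1) -> ~(~q2 | q2)): α-rule — add (q3 <-> ~q1), ~~(~q2 | q2).
            (q3 <-> ~q1): β-rule — branch into q3, ~q1  //  ~q3, ~~q1.
              branch 1.1.1.1 (add q3, ~q1):
                × closes — contains both q1 and ~q1.
              branch 1.1.1.2 (add ~q3, ~~q1):
                × closes — contains both q3 and ~q3.
          branch 1.1.2 (add ~q3, ((q3 <-> ~q1) -> ~(~q2 | q2))):
            × closes — contains both q3 and ~q3.
      branch 1.2 (add ~q1, ~(q2 & q3)):
        × closes — contains both q1 and ~q1.
  branch 2 (add ~q1):
    × closes — contains both q1 and ~q1.
All 5 branches close.
Every branch closed, so the premises entail the conclusion.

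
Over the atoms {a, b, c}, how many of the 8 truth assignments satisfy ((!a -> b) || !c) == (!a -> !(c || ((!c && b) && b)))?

6

Initial set: {(((!a -> b) || !c) == (!a -> !(c || ((!c && b) && b))))}.
(((!a -> b) || !c) == (!a -> !(c || ((!c && b) && b)))): β-rule — branch into ((!a -> b) || !c), (!a -> !(c || ((!c && b) && b)))  //  !((!a -> b) || !c), !(!a -> !(c || ((!c && b) && b))).
  branch 1 (add ((!a -> b) || !c), (!a -> !(c || ((!c && b) && b)))):
    ((!a -> b) || !c): β-rule — branch into (!a -> b)  //  !c.
      branch 1.1 (add (!a -> b)):
        (!a -> !(c || ((!c && b) && b))): β-rule — branch into !!a  //  !(c || ((!c && b) && b)).
          branch 1.1.1 (add !!a):
            (!a -> b): β-rule — branch into !!a  //  b.
              branch 1.1.1.1 (add !!a):
                ○ open, literals {a=1}.
              branch 1.1.1.2 (add b):
                ○ open, literals {a=1, b=1}.
          branch 1.1.2 (add !(c || ((!c && b) && b))):
            !(c || ((!c && b) && b)): α-rule — add !c, !((!c && b) && b).
            (!a -> b): β-rule — branch into !!a  //  b.
              branch 1.1.2.1 (add !!a):
                !((!c && b) && b): β-rule — branch into !(!c && b)  //  !b.
                  branch 1.1.2.1.1 (add !(!c && b)):
                    !(!c && b): β-rule — branch into !!c  //  !b.
                      branch 1.1.2.1.1.1 (add !!c):
                        × closes — contains both c and !c.
                      branch 1.1.2.1.1.2 (add !b):
                        ○ open, literals {a=1, b=0, c=0}.
                  branch 1.1.2.1.2 (add !b):
                    ○ open, literals {a=1, b=0, c=0}.
              branch 1.1.2.2 (add b):
                !((!c && b) && b): β-rule — branch into !(!c && b)  //  !b.
                  branch 1.1.2.2.1 (add !(!c && b)):
                    !(!c && b): β-rule — branch into !!c  //  !b.
                      branch 1.1.2.2.1.1 (add !!c):
                        × closes — contains both c and !c.
                      branch 1.1.2.2.1.2 (add !b):
                        × closes — contains both b and !b.
                  branch 1.1.2.2.2 (add !b):
                    × closes — contains both b and !b.
      branch 1.2 (add !c):
        (!a -> !(c || ((!c && b) && b))): β-rule — branch into !!a  //  !(c || ((!c && b) && b)).
          branch 1.2.1 (add !!a):
            ○ open, literals {a=1, c=0}.
          branch 1.2.2 (add !(c || ((!c && b) && b))):
            !(c || ((!c && b) && b)): α-rule — add !c, !((!c && b) && b).
            !((!c && b) && b): β-rule — branch into !(!c && b)  //  !b.
              branch 1.2.2.1 (add !(!c && b)):
                !(!c && b): β-rule — branch into !!c  //  !b.
                  branch 1.2.2.1.1 (add !!c):
                    × closes — contains both c and !c.
                  branch 1.2.2.1.2 (add !b):
                    ○ open, literals {b=0, c=0}.
              branch 1.2.2.2 (add !b):
                ○ open, literals {b=0, c=0}.
  branch 2 (add !((!a -> b) || !c), !(!a -> !(c || ((!c && b) && b)))):
    !((!a -> b) || !c): α-rule — add !(!a -> b), !!c.
    !(!a -> !(c || ((!c && b) && b))): α-rule — add !a, !!(c || ((!c && b) && b)).
    !(!a -> b): α-rule — add !a, !b.
    !!(c || ((!c && b) && b)): β-rule — branch into c  //  ((!c && b) && b).
      branch 2.1 (add c):
        ○ open, literals {a=0, b=0, c=1}.
      branch 2.2 (add ((!c && b) && b)):
        ((!c && b) && b): α-rule — add (!c && b), b.
        × closes — contains both b and !b.
6 branches closed, 8 open.
Each open branch fixes some atoms; the unmentioned ones are free. Counting distinct full assignments: branch {a=1} (b, c) contributes 4 new; branch {a=1, b=1} (c) contributes 0 new; branch {a=1, b=0, c=0} (none free) contributes 0 new; branch {a=1, b=0, c=0} (none free) contributes 0 new; branch {a=1, c=0} (b) contributes 0 new; branch {b=0, c=0} (a) contributes 1 new; branch {b=0, c=0} (a) contributes 0 new; branch {a=0, b=0, c=1} (none free) contributes 1 new. Total: 6.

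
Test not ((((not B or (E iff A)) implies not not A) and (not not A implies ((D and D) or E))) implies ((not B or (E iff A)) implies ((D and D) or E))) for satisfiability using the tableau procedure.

Initial set: {not ((((not B or (E iff A)) implies not not A) and (not not A implies ((D and D) or E))) implies ((not B or (E iff A)) implies ((D and D) or E)))}.
not ((((not B or (E iff A)) implies not not A) and (not not A implies ((D and D) or E))) implies ((not B or (E iff A)) implies ((D and D) or E))): α-rule — add (((not B or (E iff A)) implies not not A) and (not not A implies ((D and D) or E))), not ((not B or (E iff A)) implies ((D and D) or E)).
(((not B or (E iff A)) implies not not A) and (not not A implies ((D and D) or E))): α-rule — add ((not B or (E iff A)) implies not not A), (not not A implies ((D and D) or E)).
not ((not B or (E iff A)) implies ((D and D) or E)): α-rule — add (not B or (E iff A)), not ((D and D) or E).
not ((D and D) or E): α-rule — add not (D and D), not E.
((not B or (E iff A)) implies not not A): β-rule — branch into not (not B or (E iff A))  //  not not A.
  branch 1 (add not (not B or (E iff A))):
    not (not B or (E iff A)): α-rule — add not not B, not (E iff A).
    (not not A implies ((D and D) or E)): β-rule — branch into not not not A  //  ((D and D) or E).
      branch 1.1 (add not not not A):
        not not not A: drop double negation, giving not A.
        (not B or (E iff A)): β-rule — branch into not B  //  (E iff A).
          branch 1.1.1 (add not B):
            × closes — contains both B and not B.
          branch 1.1.2 (add (E iff A)):
            not (D and D): β-rule — branch into not D  //  not D.
              branch 1.1.2.1 (add not D):
                not (E iff A): β-rule — branch into E, not A  //  not E, A.
                  branch 1.1.2.1.1 (add E, not A):
                    × closes — contains both E and not E.
                  branch 1.1.2.1.2 (add not E, A):
                    × closes — contains both A and not A.
              branch 1.1.2.2 (add not D):
                not (E iff A): β-rule — branch into E, not A  //  not E, A.
                  branch 1.1.2.2.1 (add E, not A):
                    × closes — contains both E and not E.
                  branch 1.1.2.2.2 (add not E, A):
                    × closes — contains both A and not A.
      branch 1.2 (add ((D and D) or E)):
        (not B or (E iff A)): β-rule — branch into not B  //  (E iff A).
          branch 1.2.1 (add not B):
            × closes — contains both B and not B.
          branch 1.2.2 (add (E iff A)):
            not (D and D): β-rule — branch into not D  //  not D.
              branch 1.2.2.1 (add not D):
                not (E iff A): β-rule — branch into E, not A  //  not E, A.
                  branch 1.2.2.1.1 (add E, not A):
                    × closes — contains both E and not E.
                  branch 1.2.2.1.2 (add not E, A):
                    ((D and D) or E): β-rule — branch into (D and D)  //  E.
                      branch 1.2.2.1.2.1 (add (D and D)):
                        (D and D): α-rule — add D, D.
                        × closes — contains both D and not D.
                      branch 1.2.2.1.2.2 (add E):
                        × closes — contains both E and not E.
              branch 1.2.2.2 (add not D):
                not (E iff A): β-rule — branch into E, not A  //  not E, A.
                  branch 1.2.2.2.1 (add E, not A):
                    × closes — contains both E and not E.
                  branch 1.2.2.2.2 (add not E, A):
                    ((D and D) or E): β-rule — branch into (D and D)  //  E.
                      branch 1.2.2.2.2.1 (add (D and D)):
                        (D and D): α-rule — add D, D.
                        × closes — contains both D and not D.
                      branch 1.2.2.2.2.2 (add E):
                        × closes — contains both E and not E.
  branch 2 (add not not A):
    not not A: drop double negation, giving A.
    (not not A implies ((D and D) or E)): β-rule — branch into not not not A  //  ((D and D) or E).
      branch 2.1 (add not not not A):
        not not not A: drop double negation, giving not A.
        × closes — contains both A and not A.
      branch 2.2 (add ((D and D) or E)):
        (not B or (E iff A)): β-rule — branch into not B  //  (E iff A).
          branch 2.2.1 (add not B):
            not (D and D): β-rule — branch into not D  //  not D.
              branch 2.2.1.1 (add not D):
                ((D and D) or E): β-rule — branch into (D and D)  //  E.
                  branch 2.2.1.1.1 (add (D and D)):
                    (D and D): α-rule — add D, D.
                    × closes — contains both D and not D.
                  branch 2.2.1.1.2 (add E):
                    × closes — contains both E and not E.
              branch 2.2.1.2 (add not D):
                ((D and D) or E): β-rule — branch into (D and D)  //  E.
                  branch 2.2.1.2.1 (add (D and D)):
                    (D and D): α-rule — add D, D.
                    × closes — contains both D and not D.
                  branch 2.2.1.2.2 (add E):
                    × closes — contains both E and not E.
          branch 2.2.2 (add (E iff A)):
            not (D and D): β-rule — branch into not D  //  not D.
              branch 2.2.2.1 (add not D):
                ((D and D) or E): β-rule — branch into (D and D)  //  E.
                  branch 2.2.2.1.1 (add (D and D)):
                    (D and D): α-rule — add D, D.
                    × closes — contains both D and not D.
                  branch 2.2.2.1.2 (add E):
                    × closes — contains both E and not E.
              branch 2.2.2.2 (add not D):
                ((D and D) or E): β-rule — branch into (D and D)  //  E.
                  branch 2.2.2.2.1 (add (D and D)):
                    (D and D): α-rule — add D, D.
                    × closes — contains both D and not D.
                  branch 2.2.2.2.2 (add E):
                    × closes — contains both E and not E.
All 21 branches close.
Every branch closed; the formula is unsatisfiable.

Unsatisfiable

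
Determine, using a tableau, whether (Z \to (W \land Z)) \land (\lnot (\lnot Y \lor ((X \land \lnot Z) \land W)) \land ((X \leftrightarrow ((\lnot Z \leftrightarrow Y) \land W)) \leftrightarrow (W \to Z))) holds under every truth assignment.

Not valid

Assume the negation and expand:
Initial set: {\lnot ((Z \to (W \land Z)) \land (\lnot (\lnot Y \lor ((X \land \lnot Z) \land W)) \land ((X \leftrightarrow ((\lnot Z \leftrightarrow Y) \land W)) \leftrightarrow (W \to Z))))}.
\lnot ((Z \to (W \land Z)) \land (\lnot (\lnot Y \lor ((X \land \lnot Z) \land W)) \land ((X \leftrightarrow ((\lnot Z \leftrightarrow Y) \land W)) \leftrightarrow (W \to Z)))): β-rule — branch into \lnot (Z \to (W \land Z))  //  \lnot (\lnot (\lnot Y \lor ((X \land \lnot Z) \land W)) \land ((X \leftrightarrow ((\lnot Z \leftrightarrow Y) \land W)) \leftrightarrow (W \to Z))).
  branch 1 (add \lnot (Z \to (W \land Z))):
    \lnot (Z \to (W \land Z)): α-rule — add Z, \lnot (W \land Z).
    \lnot (W \land Z): β-rule — branch into \lnot W  //  \lnot Z.
      branch 1.1 (add \lnot W):
        ○ open, literals {W=F, Z=T}.
      branch 1.2 (add \lnot Z):
        × closes — contains both Z and \lnot Z.
  branch 2 (add \lnot (\lnot (\lnot Y \lor ((X \land \lnot Z) \land W)) \land ((X \leftrightarrow ((\lnot Z \leftrightarrow Y) \land W)) \leftrightarrow (W \to Z)))):
    \lnot (\lnot (\lnot Y \lor ((X \land \lnot Z) \land W)) \land ((X \leftrightarrow ((\lnot Z \leftrightarrow Y) \land W)) \leftrightarrow (W \to Z))): β-rule — branch into \lnot \lnot (\lnot Y \lor ((X \land \lnot Z) \land W))  //  \lnot ((X \leftrightarrow ((\lnot Z \leftrightarrow Y) \land W)) \leftrightarrow (W \to Z)).
      branch 2.1 (add \lnot \lnot (\lnot Y \lor ((X \land \lnot Z) \land W))):
        \lnot \lnot (\lnot Y \lor ((X \land \lnot Z) \land W)): β-rule — branch into \lnot Y  //  ((X \land \lnot Z) \land W).
          branch 2.1.1 (add \lnot Y):
            ○ open, literals {Y=F}.
          branch 2.1.2 (add ((X \land \lnot Z) \land W)):
            ((X \land \lnot Z) \land W): α-rule — add (X \land \lnot Z), W.
            (X \land \lnot Z): α-rule — add X, \lnot Z.
            ○ open, literals {W=T, X=T, Z=F}.
      branch 2.2 (add \lnot ((X \leftrightarrow ((\lnot Z \leftrightarrow Y) \land W)) \leftrightarrow (W \to Z))):
        \lnot ((X \leftrightarrow ((\lnot Z \leftrightarrow Y) \land W)) \leftrightarrow (W \to Z)): β-rule — branch into (X \leftrightarrow ((\lnot Z \leftrightarrow Y) \land W)), \lnot (W \to Z)  //  \lnot (X \leftrightarrow ((\lnot Z \leftrightarrow Y) \land W)), (W \to Z).
          branch 2.2.1 (add (X \leftrightarrow ((\lnot Z \leftrightarrow Y) \land W)), \lnot (W \to Z)):
            \lnot (W \to Z): α-rule — add W, \lnot Z.
            (X \leftrightarrow ((\lnot Z \leftrightarrow Y) \land W)): β-rule — branch into X, ((\lnot Z \leftrightarrow Y) \land W)  //  \lnot X, \lnot ((\lnot Z \leftrightarrow Y) \land W).
              branch 2.2.1.1 (add X, ((\lnot Z \leftrightarrow Y) \land W)):
                ((\lnot Z \leftrightarrow Y) \land W): α-rule — add (\lnot Z \leftrightarrow Y), W.
                (\lnot Z \leftrightarrow Y): β-rule — branch into \lnot Z, Y  //  \lnot \lnot Z, \lnot Y.
                  branch 2.2.1.1.1 (add \lnot Z, Y):
                    ○ open, literals {W=T, X=T, Y=T, Z=F}.
                  branch 2.2.1.1.2 (add \lnot \lnot Z, \lnot Y):
                    × closes — contains both Z and \lnot Z.
              branch 2.2.1.2 (add \lnot X, \lnot ((\lnot Z \leftrightarrow Y) \land W)):
                \lnot ((\lnot Z \leftrightarrow Y) \land W): β-rule — branch into \lnot (\lnot Z \leftrightarrow Y)  //  \lnot W.
                  branch 2.2.1.2.1 (add \lnot (\lnot Z \leftrightarrow Y)):
                    \lnot (\lnot Z \leftrightarrow Y): β-rule — branch into \lnot Z, \lnot Y  //  \lnot \lnot Z, Y.
                      branch 2.2.1.2.1.1 (add \lnot Z, \lnot Y):
                        ○ open, literals {W=T, X=F, Y=F, Z=F}.
                      branch 2.2.1.2.1.2 (add \lnot \lnot Z, Y):
                        × closes — contains both Z and \lnot Z.
                  branch 2.2.1.2.2 (add \lnot W):
                    × closes — contains both W and \lnot W.
          branch 2.2.2 (add \lnot (X \leftrightarrow ((\lnot Z \leftrightarrow Y) \land W)), (W \to Z)):
            \lnot (X \leftrightarrow ((\lnot Z \leftrightarrow Y) \land W)): β-rule — branch into X, \lnot ((\lnot Z \leftrightarrow Y) \land W)  //  \lnot X, ((\lnot Z \leftrightarrow Y) \land W).
              branch 2.2.2.1 (add X, \lnot ((\lnot Z \leftrightarrow Y) \land W)):
                (W \to Z): β-rule — branch into \lnot W  //  Z.
                  branch 2.2.2.1.1 (add \lnot W):
                    \lnot ((\lnot Z \leftrightarrow Y) \land W): β-rule — branch into \lnot (\lnot Z \leftrightarrow Y)  //  \lnot W.
                      branch 2.2.2.1.1.1 (add \lnot (\lnot Z \leftrightarrow Y)):
                        \lnot (\lnot Z \leftrightarrow Y): β-rule — branch into \lnot Z, \lnot Y  //  \lnot \lnot Z, Y.
                          branch 2.2.2.1.1.1.1 (add \lnot Z, \lnot Y):
                            ○ open, literals {W=F, X=T, Y=F, Z=F}.
                          branch 2.2.2.1.1.1.2 (add \lnot \lnot Z, Y):
                            ○ open, literals {W=F, X=T, Y=T, Z=T}.
                      branch 2.2.2.1.1.2 (add \lnot W):
                        ○ open, literals {W=F, X=T}.
                  branch 2.2.2.1.2 (add Z):
                    \lnot ((\lnot Z \leftrightarrow Y) \land W): β-rule — branch into \lnot (\lnot Z \leftrightarrow Y)  //  \lnot W.
                      branch 2.2.2.1.2.1 (add \lnot (\lnot Z \leftrightarrow Y)):
                        \lnot (\lnot Z \leftrightarrow Y): β-rule — branch into \lnot Z, \lnot Y  //  \lnot \lnot Z, Y.
                          branch 2.2.2.1.2.1.1 (add \lnot Z, \lnot Y):
                            × closes — contains both Z and \lnot Z.
                          branch 2.2.2.1.2.1.2 (add \lnot \lnot Z, Y):
                            ○ open, literals {X=T, Y=T, Z=T}.
                      branch 2.2.2.1.2.2 (add \lnot W):
                        ○ open, literals {W=F, X=T, Z=T}.
              branch 2.2.2.2 (add \lnot X, ((\lnot Z \leftrightarrow Y) \land W)):
                ((\lnot Z \leftrightarrow Y) \land W): α-rule — add (\lnot Z \leftrightarrow Y), W.
                (W \to Z): β-rule — branch into \lnot W  //  Z.
                  branch 2.2.2.2.1 (add \lnot W):
                    × closes — contains both W and \lnot W.
                  branch 2.2.2.2.2 (add Z):
                    (\lnot Z \leftrightarrow Y): β-rule — branch into \lnot Z, Y  //  \lnot \lnot Z, \lnot Y.
                      branch 2.2.2.2.2.1 (add \lnot Z, Y):
                        × closes — contains both Z and \lnot Z.
                      branch 2.2.2.2.2.2 (add \lnot \lnot Z, \lnot Y):
                        ○ open, literals {W=T, X=F, Y=F, Z=T}.
7 branches closed, 11 open.
An open branch gives a countermodel: W=F, Z=T (unmentioned atoms arbitrary); under it the original formula is false.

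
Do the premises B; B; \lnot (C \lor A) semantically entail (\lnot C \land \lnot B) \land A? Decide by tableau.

Initial set: {B; B; \lnot (C \lor A); \lnot ((\lnot C \land \lnot B) \land A)}.
\lnot (C \lor A): α-rule — add \lnot C, \lnot A.
\lnot ((\lnot C \land \lnot B) \land A): β-rule — branch into \lnot (\lnot C \land \lnot B)  //  \lnot A.
  branch 1 (add \lnot (\lnot C \land \lnot B)):
    \lnot (\lnot C \land \lnot B): β-rule — branch into \lnot \lnot C  //  \lnot \lnot B.
      branch 1.1 (add \lnot \lnot C):
        × closes — contains both C and \lnot C.
      branch 1.2 (add \lnot \lnot B):
        ○ open, literals {A=false, B=true, C=false}.
  branch 2 (add \lnot A):
    ○ open, literals {A=false, B=true, C=false}.
1 branch closed, 2 open.
An open branch gives a countermodel: A=false, B=true, C=false (unmentioned atoms arbitrary); the premises hold there but the conclusion fails.

No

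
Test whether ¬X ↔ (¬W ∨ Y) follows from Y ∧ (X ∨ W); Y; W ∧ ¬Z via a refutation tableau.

No

Initial set: {(Y ∧ (X ∨ W)); Y; (W ∧ ¬Z); ¬(¬X ↔ (¬W ∨ Y))}.
(Y ∧ (X ∨ W)): α-rule — add Y, (X ∨ W).
(W ∧ ¬Z): α-rule — add W, ¬Z.
¬(¬X ↔ (¬W ∨ Y)): β-rule — branch into ¬X, ¬(¬W ∨ Y)  //  ¬¬X, (¬W ∨ Y).
  branch 1 (add ¬X, ¬(¬W ∨ Y)):
    ¬(¬W ∨ Y): α-rule — add ¬¬W, ¬Y.
    × closes — contains both Y and ¬Y.
  branch 2 (add ¬¬X, (¬W ∨ Y)):
    (X ∨ W): β-rule — branch into X  //  W.
      branch 2.1 (add X):
        (¬W ∨ Y): β-rule — branch into ¬W  //  Y.
          branch 2.1.1 (add ¬W):
            × closes — contains both W and ¬W.
          branch 2.1.2 (add Y):
            ○ open, literals {W=T, X=T, Y=T, Z=F}.
      branch 2.2 (add W):
        (¬W ∨ Y): β-rule — branch into ¬W  //  Y.
          branch 2.2.1 (add ¬W):
            × closes — contains both W and ¬W.
          branch 2.2.2 (add Y):
            ○ open, literals {W=T, X=T, Y=T, Z=F}.
3 branches closed, 2 open.
An open branch gives a countermodel: W=T, X=T, Y=T, Z=F (unmentioned atoms arbitrary); the premises hold there but the conclusion fails.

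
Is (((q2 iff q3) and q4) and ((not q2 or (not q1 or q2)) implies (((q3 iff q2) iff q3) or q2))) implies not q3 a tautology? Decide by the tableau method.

Assume the negation and expand:
Initial set: {not ((((q2 iff q3) and q4) and ((not q2 or (not q1 or q2)) implies (((q3 iff q2) iff q3) or q2))) implies not q3)}.
not ((((q2 iff q3) and q4) and ((not q2 or (not q1 or q2)) implies (((q3 iff q2) iff q3) or q2))) implies not q3): α-rule — add (((q2 iff q3) and q4) and ((not q2 or (not q1 or q2)) implies (((q3 iff q2) iff q3) or q2))), not not q3.
(((q2 iff q3) and q4) and ((not q2 or (not q1 or q2)) implies (((q3 iff q2) iff q3) or q2))): α-rule — add ((q2 iff q3) and q4), ((not q2 or (not q1 or q2)) implies (((q3 iff q2) iff q3) or q2)).
((q2 iff q3) and q4): α-rule — add (q2 iff q3), q4.
((not q2 or (not q1 or q2)) implies (((q3 iff q2) iff q3) or q2)): β-rule — branch into not (not q2 or (not q1 or q2))  //  (((q3 iff q2) iff q3) or q2).
  branch 1 (add not (not q2 or (not q1 or q2))):
    not (not q2 or (not q1 or q2)): α-rule — add not not q2, not (not q1 or q2).
    not (not q1 or q2): α-rule — add not not q1, not q2.
    × closes — contains both q2 and not q2.
  branch 2 (add (((q3 iff q2) iff q3) or q2)):
    (q2 iff q3): β-rule — branch into q2, q3  //  not q2, not q3.
      branch 2.1 (add q2, q3):
        (((q3 iff q2) iff q3) or q2): β-rule — branch into ((q3 iff q2) iff q3)  //  q2.
          branch 2.1.1 (add ((q3 iff q2) iff q3)):
            ((q3 iff q2) iff q3): β-rule — branch into (q3 iff q2), q3  //  not (q3 iff q2), not q3.
              branch 2.1.1.1 (add (q3 iff q2), q3):
                (q3 iff q2): β-rule — branch into q3, q2  //  not q3, not q2.
                  branch 2.1.1.1.1 (add q3, q2):
                    ○ open, literals {q2=T, q3=T, q4=T}.
                  branch 2.1.1.1.2 (add not q3, not q2):
                    × closes — contains both q3 and not q3.
              branch 2.1.1.2 (add not (q3 iff q2), not q3):
                × closes — contains both q3 and not q3.
          branch 2.1.2 (add q2):
            ○ open, literals {q2=T, q3=T, q4=T}.
      branch 2.2 (add not q2, not q3):
        × closes — contains both q3 and not q3.
4 branches closed, 2 open.
An open branch gives a countermodel: q2=T, q3=T, q4=T (unmentioned atoms arbitrary); under it the original formula is false.

Not valid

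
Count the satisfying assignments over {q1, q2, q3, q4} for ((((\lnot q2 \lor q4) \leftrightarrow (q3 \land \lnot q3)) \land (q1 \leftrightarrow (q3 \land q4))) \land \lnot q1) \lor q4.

10

Initial set: {(((((\lnot q2 \lor q4) \leftrightarrow (q3 \land \lnot q3)) \land (q1 \leftrightarrow (q3 \land q4))) \land \lnot q1) \lor q4)}.
(((((\lnot q2 \lor q4) \leftrightarrow (q3 \land \lnot q3)) \land (q1 \leftrightarrow (q3 \land q4))) \land \lnot q1) \lor q4): β-rule — branch into ((((\lnot q2 \lor q4) \leftrightarrow (q3 \land \lnot q3)) \land (q1 \leftrightarrow (q3 \land q4))) \land \lnot q1)  //  q4.
  branch 1 (add ((((\lnot q2 \lor q4) \leftrightarrow (q3 \land \lnot q3)) \land (q1 \leftrightarrow (q3 \land q4))) \land \lnot q1)):
    ((((\lnot q2 \lor q4) \leftrightarrow (q3 \land \lnot q3)) \land (q1 \leftrightarrow (q3 \land q4))) \land \lnot q1): α-rule — add (((\lnot q2 \lor q4) \leftrightarrow (q3 \land \lnot q3)) \land (q1 \leftrightarrow (q3 \land q4))), \lnot q1.
    (((\lnot q2 \lor q4) \leftrightarrow (q3 \land \lnot q3)) \land (q1 \leftrightarrow (q3 \land q4))): α-rule — add ((\lnot q2 \lor q4) \leftrightarrow (q3 \land \lnot q3)), (q1 \leftrightarrow (q3 \land q4)).
    ((\lnot q2 \lor q4) \leftrightarrow (q3 \land \lnot q3)): β-rule — branch into (\lnot q2 \lor q4), (q3 \land \lnot q3)  //  \lnot (\lnot q2 \lor q4), \lnot (q3 \land \lnot q3).
      branch 1.1 (add (\lnot q2 \lor q4), (q3 \land \lnot q3)):
        (q3 \land \lnot q3): α-rule — add q3, \lnot q3.
        × closes — contains both q3 and \lnot q3.
      branch 1.2 (add \lnot (\lnot q2 \lor q4), \lnot (q3 \land \lnot q3)):
        \lnot (\lnot q2 \lor q4): α-rule — add \lnot \lnot q2, \lnot q4.
        (q1 \leftrightarrow (q3 \land q4)): β-rule — branch into q1, (q3 \land q4)  //  \lnot q1, \lnot (q3 \land q4).
          branch 1.2.1 (add q1, (q3 \land q4)):
            × closes — contains both q1 and \lnot q1.
          branch 1.2.2 (add \lnot q1, \lnot (q3 \land q4)):
            \lnot (q3 \land \lnot q3): β-rule — branch into \lnot q3  //  \lnot \lnot q3.
              branch 1.2.2.1 (add \lnot q3):
                \lnot (q3 \land q4): β-rule — branch into \lnot q3  //  \lnot q4.
                  branch 1.2.2.1.1 (add \lnot q3):
                    ○ open, literals {q1=false, q2=true, q3=false, q4=false}.
                  branch 1.2.2.1.2 (add \lnot q4):
                    ○ open, literals {q1=false, q2=true, q3=false, q4=false}.
              branch 1.2.2.2 (add \lnot \lnot q3):
                \lnot (q3 \land q4): β-rule — branch into \lnot q3  //  \lnot q4.
                  branch 1.2.2.2.1 (add \lnot q3):
                    × closes — contains both q3 and \lnot q3.
                  branch 1.2.2.2.2 (add \lnot q4):
                    ○ open, literals {q1=false, q2=true, q3=true, q4=false}.
  branch 2 (add q4):
    ○ open, literals {q4=true}.
3 branches closed, 4 open.
Each open branch fixes some atoms; the unmentioned ones are free. Counting distinct full assignments: branch {q1=false, q2=true, q3=false, q4=false} (none free) contributes 1 new; branch {q1=false, q2=true, q3=false, q4=false} (none free) contributes 0 new; branch {q1=false, q2=true, q3=true, q4=false} (none free) contributes 1 new; branch {q4=true} (q1, q2, q3) contributes 8 new. Total: 10.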